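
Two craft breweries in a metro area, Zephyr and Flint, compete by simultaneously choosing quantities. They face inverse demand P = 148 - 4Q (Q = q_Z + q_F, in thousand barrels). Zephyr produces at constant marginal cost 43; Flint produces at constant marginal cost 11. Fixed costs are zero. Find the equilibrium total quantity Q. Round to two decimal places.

Zephyr's profit: π_Z = (148 - 4Q)q_Z - (43q_Z). Setting ∂π_Z/∂q_Z = 0: 105 - 8q_Z - 4(q_F) = 0.
Flint's first-order condition: 137 - 8q_F - 4(q_Z) = 0.
Rearranging gives the reaction functions q_Z = (105 - 4q_F)/8 and q_F = (137 - 4q_Z)/8.
Solving the pair: q_Z = 73/12, q_F = 169/12.
Total output Q = 73/12 + 169/12 = 121/6.

20.17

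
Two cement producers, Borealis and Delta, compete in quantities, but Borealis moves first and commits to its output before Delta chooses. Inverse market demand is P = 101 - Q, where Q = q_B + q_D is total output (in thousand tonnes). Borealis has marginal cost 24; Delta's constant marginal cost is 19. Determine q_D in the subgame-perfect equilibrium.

23

The follower Delta best-responds to any q_B: π_D = (101 - Q)q_D - 19q_D.
∂π_D/∂q_D = 82 - q_B - 2q_D = 0 gives the reaction function q_D = (82 - q_B)/2.
The leader anticipates this reaction. Substituting into P = 101 - Q gives P = 60 - (1/2)q_B, so π_B = (60 - (1/2)q_B)q_B - 24q_B.
The leader's first-order condition 36 - q_B = 0 yields q_B = 36.
Then q_D = (82 - 36)/2 = 23.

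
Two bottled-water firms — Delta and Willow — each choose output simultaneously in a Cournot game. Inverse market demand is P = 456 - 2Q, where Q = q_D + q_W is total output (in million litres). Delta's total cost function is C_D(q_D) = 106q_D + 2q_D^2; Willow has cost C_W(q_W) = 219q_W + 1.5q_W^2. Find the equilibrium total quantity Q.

61

Delta's profit: π_D = (456 - 2Q)q_D - (106q_D + 2q_D²). Setting ∂π_D/∂q_D = 0: 350 - 8q_D - 2(q_W) = 0.
Willow's profit: π_W = (456 - 2Q)q_W - (219q_W + (3/2)q_W²). Setting ∂π_W/∂q_W = 0: 237 - 7q_W - 2(q_D) = 0.
So q_D = (350 - 2q_W)/8 and q_W = (237 - 2q_D)/7.
Solving the pair: q_D = 38, q_W = 23.
Total output Q = 38 + 23 = 61.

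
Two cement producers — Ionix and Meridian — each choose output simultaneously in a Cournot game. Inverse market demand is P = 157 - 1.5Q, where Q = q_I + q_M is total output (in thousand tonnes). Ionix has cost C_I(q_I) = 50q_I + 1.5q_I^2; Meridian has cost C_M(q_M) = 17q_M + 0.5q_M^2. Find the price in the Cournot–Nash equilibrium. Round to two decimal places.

Ionix's profit: π_I = (157 - 1.5Q)q_I - (50q_I + (3/2)q_I²). Setting ∂π_I/∂q_I = 0: 107 - 6q_I - (3/2)(q_M) = 0.
Meridian's profit: π_M = (157 - 1.5Q)q_M - (17q_M + (1/2)q_M²). Setting ∂π_M/∂q_M = 0: 140 - 4q_M - (3/2)(q_I) = 0.
Rearranging gives the reaction functions q_I = (107 - (3/2)q_M)/6 and q_M = (140 - (3/2)q_I)/4.
Solving the pair: q_I = 872/87, q_M = 906/29.
Total output Q = 41.2644, so price P = 157 - (3/2)·41.2644 = 95.1034.

95.10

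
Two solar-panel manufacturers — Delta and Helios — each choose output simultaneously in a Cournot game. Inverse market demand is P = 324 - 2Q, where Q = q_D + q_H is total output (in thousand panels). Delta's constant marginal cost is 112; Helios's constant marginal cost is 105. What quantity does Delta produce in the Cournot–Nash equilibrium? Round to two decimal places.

34.17

Delta's profit: π_D = (324 - 2Q)q_D - (112q_D). Setting ∂π_D/∂q_D = 0: 212 - 4q_D - 2(q_H) = 0.
Helios's first-order condition: 219 - 4q_H - 2(q_D) = 0.
So q_D = (212 - 2q_H)/4 and q_H = (219 - 2q_D)/4.
Solving the pair: q_D = 205/6, q_H = 113/3.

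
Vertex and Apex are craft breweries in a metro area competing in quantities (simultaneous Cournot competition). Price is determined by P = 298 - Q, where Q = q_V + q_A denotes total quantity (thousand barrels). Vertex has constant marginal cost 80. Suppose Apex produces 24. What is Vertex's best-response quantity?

97

With the rival's output fixed at 24, Vertex's profit is π_V = (298 - 24 - q_V)q_V - (80q_V) = (274 - q_V)q_V - (80q_V).
∂π_V/∂q_V = 194 - 2q_V = 0, so q_V = 97.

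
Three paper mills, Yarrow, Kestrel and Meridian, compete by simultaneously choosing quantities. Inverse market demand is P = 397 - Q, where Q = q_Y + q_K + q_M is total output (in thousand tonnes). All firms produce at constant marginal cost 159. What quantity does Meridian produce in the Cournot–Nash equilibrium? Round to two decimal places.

59.50

A representative firm's profit is π_i = q_i(397 - Q) - 159q_i.
First-order condition (treating rivals' output as given): 238 - 2q_i - Σ_{j≠i} q_j = 0.
With identical firms every q_j equals q_i, so Σ_{j≠i} q_j = 2q_i and 238 = 4q_i, giving q_i = 119/2.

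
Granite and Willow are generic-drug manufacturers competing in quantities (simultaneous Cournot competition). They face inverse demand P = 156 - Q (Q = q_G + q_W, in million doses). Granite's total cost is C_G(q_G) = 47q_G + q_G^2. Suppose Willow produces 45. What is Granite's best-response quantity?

16

With the rival's output fixed at 45, Granite's profit is π_G = (156 - 45 - q_G)q_G - (47q_G + q_G²) = (111 - q_G)q_G - (47q_G + q_G²).
∂π_G/∂q_G = 64 - 4q_G = 0, so q_G = 16.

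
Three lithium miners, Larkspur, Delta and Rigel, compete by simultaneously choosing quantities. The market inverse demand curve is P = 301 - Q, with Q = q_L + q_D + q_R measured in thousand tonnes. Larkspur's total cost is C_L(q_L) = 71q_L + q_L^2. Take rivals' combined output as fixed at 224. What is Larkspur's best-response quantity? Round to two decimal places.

With rivals' combined output fixed at 224, Larkspur's profit is π_L = (301 - 224 - q_L)q_L - (71q_L + q_L²) = (77 - q_L)q_L - (71q_L + q_L²).
∂π_L/∂q_L = 6 - 4q_L = 0, so q_L = 3/2.

1.50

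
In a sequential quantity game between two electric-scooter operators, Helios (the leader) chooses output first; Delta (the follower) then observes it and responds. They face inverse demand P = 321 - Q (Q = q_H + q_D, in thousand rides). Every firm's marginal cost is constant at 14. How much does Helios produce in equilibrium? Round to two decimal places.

The follower Delta best-responds to any q_H: π_D = (321 - Q)q_D - 14q_D.
∂π_D/∂q_D = 307 - q_H - 2q_D = 0 gives the reaction function q_D = (307 - q_H)/2.
The leader anticipates this reaction. Substituting into P = 321 - Q gives P = 335/2 - (1/2)q_H, so π_H = (335/2 - (1/2)q_H)q_H - 14q_H.
Leader FOC: 307/2 - q_H = 0, so q_H = 307/2.
Then q_D = (307 - 307/2)/2 = 307/4.

153.50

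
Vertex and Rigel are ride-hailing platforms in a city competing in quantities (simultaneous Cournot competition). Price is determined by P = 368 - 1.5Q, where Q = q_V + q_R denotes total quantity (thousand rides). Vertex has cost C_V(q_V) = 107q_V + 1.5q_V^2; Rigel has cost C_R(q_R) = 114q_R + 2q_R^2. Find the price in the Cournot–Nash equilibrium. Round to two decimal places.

Vertex's profit: π_V = (368 - 1.5Q)q_V - (107q_V + (3/2)q_V²). Setting ∂π_V/∂q_V = 0: 261 - 6q_V - (3/2)(q_R) = 0.
Rigel's profit: π_R = (368 - 1.5Q)q_R - (114q_R + 2q_R²). Setting ∂π_R/∂q_R = 0: 254 - 7q_R - (3/2)(q_V) = 0.
Rearranging gives the reaction functions q_V = (261 - (3/2)q_R)/6 and q_R = (254 - (3/2)q_V)/7.
Substituting one into the other gives q_V = 1928/53 and q_R = 1510/53.
Total output Q = 64.8679, so price P = 368 - (3/2)·64.8679 = 270.6981.

270.70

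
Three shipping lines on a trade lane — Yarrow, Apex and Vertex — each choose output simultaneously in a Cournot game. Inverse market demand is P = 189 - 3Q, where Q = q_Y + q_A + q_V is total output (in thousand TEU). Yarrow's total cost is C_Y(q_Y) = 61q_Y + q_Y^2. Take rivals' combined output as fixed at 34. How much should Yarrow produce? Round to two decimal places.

With rivals' combined output fixed at 34, Yarrow's profit is π_Y = (189 - 3·34 - 3q_Y)q_Y - (61q_Y + q_Y²) = (87 - 3q_Y)q_Y - (61q_Y + q_Y²).
∂π_Y/∂q_Y = 26 - 8q_Y = 0, so q_Y = 13/4.

3.25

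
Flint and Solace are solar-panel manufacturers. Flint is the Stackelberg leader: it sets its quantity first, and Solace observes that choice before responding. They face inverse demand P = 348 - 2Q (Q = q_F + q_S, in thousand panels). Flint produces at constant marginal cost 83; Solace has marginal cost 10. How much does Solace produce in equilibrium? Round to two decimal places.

The follower Solace best-responds to any q_F: π_S = (348 - 2Q)q_S - 10q_S.
Follower FOC: 338 - 2q_F - 4q_S = 0, so q_S(q_F) = (338 - 2q_F)/4.
Flint substitutes q_S(q_F) into its own profit: π_F = q_F(348 - 2q_F - (338 - 2q_F)/2) - 83q_F = (179 - q_F)q_F - 83q_F.
The leader's first-order condition 96 - 2q_F = 0 yields q_F = 48.
Then q_S = (338 - 2·48)/4 = 121/2.

60.50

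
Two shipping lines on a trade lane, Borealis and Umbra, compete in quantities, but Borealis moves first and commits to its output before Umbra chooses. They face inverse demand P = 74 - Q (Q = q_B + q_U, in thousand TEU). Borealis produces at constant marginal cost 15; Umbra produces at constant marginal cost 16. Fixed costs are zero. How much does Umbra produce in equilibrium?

The follower Umbra best-responds to any q_B: π_U = (74 - Q)q_U - 16q_U.
Setting the follower's marginal profit to zero, 58 - q_B - 2q_U = 0, i.e. q_U = (58 - q_B)/2.
The leader anticipates this reaction. Substituting into P = 74 - Q gives P = 45 - (1/2)q_B, so π_B = (45 - (1/2)q_B)q_B - 15q_B.
The leader's first-order condition 30 - q_B = 0 yields q_B = 30.
Then q_U = (58 - 30)/2 = 14.

14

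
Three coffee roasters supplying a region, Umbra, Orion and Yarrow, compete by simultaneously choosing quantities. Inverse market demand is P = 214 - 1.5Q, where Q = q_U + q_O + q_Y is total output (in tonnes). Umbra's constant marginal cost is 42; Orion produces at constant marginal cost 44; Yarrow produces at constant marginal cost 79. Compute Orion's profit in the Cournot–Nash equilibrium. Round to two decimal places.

1717.04

Umbra's profit: π_U = (214 - 1.5Q)q_U - (42q_U). Setting ∂π_U/∂q_U = 0: 172 - 3q_U - (3/2)(q_O + q_Y) = 0.
Orion's first-order condition: 170 - 3q_O - (3/2)(q_U + q_Y) = 0.
Yarrow's profit: π_Y = (214 - 1.5Q)q_Y - (79q_Y). Setting ∂π_Y/∂q_Y = 0: 135 - 3q_Y - (3/2)(q_U + q_O) = 0.
Adding the 3 first-order conditions: 477 − 6Q = 0, so Q = 159/2.
Back-substituting: q_U = (172 − 477/4)/(3/2) = 211/6, q_O = (170 − 477/4)/(3/2) = 203/6, q_Y = (135 − 477/4)/(3/2) = 21/2.
Price P = 214 - (3/2)·(159/2) = 379/4.
Orion's profit: (379/4 - 44)·(203/6) = 1717.0417.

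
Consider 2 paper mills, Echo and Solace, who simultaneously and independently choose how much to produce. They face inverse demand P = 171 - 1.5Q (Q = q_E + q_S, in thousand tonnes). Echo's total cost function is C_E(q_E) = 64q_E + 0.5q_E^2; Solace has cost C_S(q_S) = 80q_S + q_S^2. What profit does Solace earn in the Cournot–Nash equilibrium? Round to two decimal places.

Echo's profit: π_E = (171 - 1.5Q)q_E - (64q_E + (1/2)q_E²). Setting ∂π_E/∂q_E = 0: 107 - 4q_E - (3/2)(q_S) = 0.
Solace's first-order condition: 91 - 5q_S - (3/2)(q_E) = 0.
Rearranging gives the reaction functions q_E = (107 - (3/2)q_S)/4 and q_S = (91 - (3/2)q_E)/5.
Solving the pair: q_E = 1594/71, q_S = 814/71.
Price P = 171 - (3/2)·33.9155 = 120.1268.
Solace's profit: 120.1268·(814/71) - 80·(814/71) - (814/71)² = 328.6035.

328.60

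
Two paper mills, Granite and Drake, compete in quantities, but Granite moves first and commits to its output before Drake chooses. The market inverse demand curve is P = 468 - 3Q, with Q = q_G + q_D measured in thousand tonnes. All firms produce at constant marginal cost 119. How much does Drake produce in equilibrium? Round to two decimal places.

29.08

The follower Drake best-responds to any q_G: π_D = (468 - 3Q)q_D - 119q_D.
Follower FOC: 349 - 3q_G - 6q_D = 0, so q_D(q_G) = (349 - 3q_G)/6.
Granite substitutes q_D(q_G) into its own profit: π_G = q_G(468 - 3q_G - (349 - 3q_G)/2) - 119q_G = (587/2 - (3/2)q_G)q_G - 119q_G.
Maximising: ∂π_G/∂q_G = 349/2 - 3q_G = 0, giving q_G = 349/6.
Then q_D = (349 - 3·(349/6))/6 = 349/12.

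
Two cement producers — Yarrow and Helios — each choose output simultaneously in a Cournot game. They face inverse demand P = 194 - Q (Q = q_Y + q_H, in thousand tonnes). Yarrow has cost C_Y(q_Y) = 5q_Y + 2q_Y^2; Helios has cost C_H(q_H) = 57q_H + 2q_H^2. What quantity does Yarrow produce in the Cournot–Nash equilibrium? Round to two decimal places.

28.49

Yarrow's profit: π_Y = (194 - Q)q_Y - (5q_Y + 2q_Y²). Setting ∂π_Y/∂q_Y = 0: 189 - 6q_Y - (q_H) = 0.
Helios's first-order condition: 137 - 6q_H - (q_Y) = 0.
Rearranging gives the reaction functions q_Y = (189 - q_H)/6 and q_H = (137 - q_Y)/6.
Solving the pair: q_Y = 997/35, q_H = 633/35.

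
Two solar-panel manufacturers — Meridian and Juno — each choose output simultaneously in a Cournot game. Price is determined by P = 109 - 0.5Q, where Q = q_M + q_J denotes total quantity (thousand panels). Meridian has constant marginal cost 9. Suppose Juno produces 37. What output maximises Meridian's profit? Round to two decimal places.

81.50

With the rival's output fixed at 37, Meridian's profit is π_M = (109 - (1/2)·37 - (1/2)q_M)q_M - (9q_M) = (181/2 - (1/2)q_M)q_M - (9q_M).
∂π_M/∂q_M = 163/2 - q_M = 0, so q_M = 163/2.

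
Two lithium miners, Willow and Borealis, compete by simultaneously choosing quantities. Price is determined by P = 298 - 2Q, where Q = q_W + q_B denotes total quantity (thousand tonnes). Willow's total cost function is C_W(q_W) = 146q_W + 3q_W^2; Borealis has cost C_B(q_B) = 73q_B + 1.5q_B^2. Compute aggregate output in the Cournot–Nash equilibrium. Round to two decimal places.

Willow's profit: π_W = (298 - 2Q)q_W - (146q_W + 3q_W²). Setting ∂π_W/∂q_W = 0: 152 - 10q_W - 2(q_B) = 0.
Borealis's first-order condition: 225 - 7q_B - 2(q_W) = 0.
Rearranging gives the reaction functions q_W = (152 - 2q_B)/10 and q_B = (225 - 2q_W)/7.
Solving the pair: q_W = 307/33, q_B = 973/33.
Total output Q = 307/33 + 973/33 = 1280/33.

38.79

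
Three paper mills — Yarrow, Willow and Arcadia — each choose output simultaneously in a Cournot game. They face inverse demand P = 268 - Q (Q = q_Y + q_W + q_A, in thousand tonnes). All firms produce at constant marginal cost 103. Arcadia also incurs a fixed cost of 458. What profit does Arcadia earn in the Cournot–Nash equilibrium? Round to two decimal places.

A representative firm's profit is π_i = q_i(268 - Q) - 103q_i.
First-order condition (treating rivals' output as given): 165 - 2q_i - Σ_{j≠i} q_j = 0.
By symmetry each firm produces the same amount; substituting Σ_{j≠i} q_j = 2q_i yields q_i = 165/4.
Price P = 268 - 495/4 = 577/4.
Arcadia's profit: (577/4 - 103)·(165/4) - 458 = 1243.5625.

1243.56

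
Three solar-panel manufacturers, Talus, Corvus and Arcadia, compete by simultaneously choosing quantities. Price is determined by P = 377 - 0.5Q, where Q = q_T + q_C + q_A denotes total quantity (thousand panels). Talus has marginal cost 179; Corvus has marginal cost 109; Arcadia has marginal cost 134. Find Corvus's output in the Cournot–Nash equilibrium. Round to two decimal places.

Talus's profit: π_T = (377 - 0.5Q)q_T - (179q_T). Setting ∂π_T/∂q_T = 0: 198 - q_T - (1/2)(q_C + q_A) = 0.
Corvus's first-order condition: 268 - q_C - (1/2)(q_T + q_A) = 0.
Arcadia's first-order condition: 243 - q_A - (1/2)(q_T + q_C) = 0.
Adding the 3 first-order conditions: 709 − 2Q = 0, so Q = 709/2.
Back-substituting: q_T = (198 − 709/4)/(1/2) = 83/2, q_C = (268 − 709/4)/(1/2) = 363/2, q_A = (243 − 709/4)/(1/2) = 263/2.

181.50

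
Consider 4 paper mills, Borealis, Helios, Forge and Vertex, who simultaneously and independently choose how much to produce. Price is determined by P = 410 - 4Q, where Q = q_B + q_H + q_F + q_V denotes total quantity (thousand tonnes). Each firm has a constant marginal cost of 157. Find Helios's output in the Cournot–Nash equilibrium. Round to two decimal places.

12.65

A representative firm's profit is π_i = q_i(410 - 4Q) - 157q_i.
Setting ∂π_i/∂q_i = 0 with rivals' quantities fixed: 253 - 8q_i - 4·Σ_{j≠i} q_j = 0.
With identical firms every q_j equals q_i, so Σ_{j≠i} q_j = 3q_i and 253 = 20q_i, giving q_i = 253/20.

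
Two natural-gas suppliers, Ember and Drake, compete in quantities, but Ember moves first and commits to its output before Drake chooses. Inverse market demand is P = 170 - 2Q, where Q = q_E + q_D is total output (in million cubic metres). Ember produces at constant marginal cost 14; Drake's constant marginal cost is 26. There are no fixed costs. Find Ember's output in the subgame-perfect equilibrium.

Solve by backward induction. Given q_E, the follower Drake maximises π_D = (170 - 2q_E - 2q_D)q_D - 26q_D.
Follower FOC: 144 - 2q_E - 4q_D = 0, so q_D(q_E) = (144 - 2q_E)/4.
The leader anticipates this reaction. Substituting into P = 170 - 2Q gives P = 98 - q_E, so π_E = (98 - q_E)q_E - 14q_E.
Maximising: ∂π_E/∂q_E = 84 - 2q_E = 0, giving q_E = 42.
Then q_D = (144 - 2·42)/4 = 15.

42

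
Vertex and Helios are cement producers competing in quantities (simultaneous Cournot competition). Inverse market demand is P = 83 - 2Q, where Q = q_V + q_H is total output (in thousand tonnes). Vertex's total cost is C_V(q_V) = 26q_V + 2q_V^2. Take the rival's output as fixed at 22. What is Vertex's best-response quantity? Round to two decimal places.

With the rival's output fixed at 22, Vertex's profit is π_V = (83 - 2·22 - 2q_V)q_V - (26q_V + 2q_V²) = (39 - 2q_V)q_V - (26q_V + 2q_V²).
∂π_V/∂q_V = 13 - 8q_V = 0, so q_V = 13/8.

1.63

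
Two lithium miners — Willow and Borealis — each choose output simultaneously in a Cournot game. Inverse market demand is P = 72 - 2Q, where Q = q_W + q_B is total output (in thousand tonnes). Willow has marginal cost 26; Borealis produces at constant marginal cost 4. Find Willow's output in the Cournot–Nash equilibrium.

4

Willow's profit: π_W = (72 - 2Q)q_W - (26q_W). Setting ∂π_W/∂q_W = 0: 46 - 4q_W - 2(q_B) = 0.
Borealis's first-order condition: 68 - 4q_B - 2(q_W) = 0.
So q_W = (46 - 2q_B)/4 and q_B = (68 - 2q_W)/4.
Solving the pair: q_W = 4, q_B = 15.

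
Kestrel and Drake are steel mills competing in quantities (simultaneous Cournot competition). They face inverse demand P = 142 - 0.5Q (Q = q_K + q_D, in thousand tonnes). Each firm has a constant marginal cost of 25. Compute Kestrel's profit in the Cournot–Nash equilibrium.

Each firm earns π_i = (142 - 0.5Q)q_i - 25q_i.
Setting ∂π_i/∂q_i = 0 with rivals' quantities fixed: 117 - q_i - (1/2)q_j = 0.
With identical firms every q_j equals q_i, so q_j = q_i and 117 = (3/2)q_i, giving q_i = 78.
Price P = 142 - (1/2)·156 = 64.
Kestrel's profit: (64 - 25)·78 = 3042.

3042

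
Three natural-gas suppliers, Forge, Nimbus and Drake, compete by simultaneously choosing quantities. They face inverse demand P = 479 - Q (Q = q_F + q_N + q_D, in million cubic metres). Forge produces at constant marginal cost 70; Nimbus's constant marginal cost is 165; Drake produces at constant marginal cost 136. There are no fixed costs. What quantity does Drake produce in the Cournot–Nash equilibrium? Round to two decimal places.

76.50

Forge's profit: π_F = (479 - Q)q_F - (70q_F). Setting ∂π_F/∂q_F = 0: 409 - 2q_F - (q_N + q_D) = 0.
Nimbus's first-order condition: 314 - 2q_N - (q_F + q_D) = 0.
Drake's profit: π_D = (479 - Q)q_D - (136q_D). Setting ∂π_D/∂q_D = 0: 343 - 2q_D - (q_F + q_N) = 0.
Summing all 3 equations gives 1066 − 4Q = 0, hence Q = 533/2.
Back-substituting: q_F = (409 − 533/2) = 285/2, q_N = (314 − 533/2) = 95/2, q_D = (343 − 533/2) = 153/2.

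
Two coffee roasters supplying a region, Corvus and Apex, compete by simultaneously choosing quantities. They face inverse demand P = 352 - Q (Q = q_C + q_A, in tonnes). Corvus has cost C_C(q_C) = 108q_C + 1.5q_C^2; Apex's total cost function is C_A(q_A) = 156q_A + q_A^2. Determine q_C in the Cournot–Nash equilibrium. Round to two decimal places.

41.05

Corvus's profit: π_C = (352 - Q)q_C - (108q_C + (3/2)q_C²). Setting ∂π_C/∂q_C = 0: 244 - 5q_C - (q_A) = 0.
Apex's profit: π_A = (352 - Q)q_A - (156q_A + q_A²). Setting ∂π_A/∂q_A = 0: 196 - 4q_A - (q_C) = 0.
Rearranging gives the reaction functions q_C = (244 - q_A)/5 and q_A = (196 - q_C)/4.
Substituting one into the other gives q_C = 780/19 and q_A = 736/19.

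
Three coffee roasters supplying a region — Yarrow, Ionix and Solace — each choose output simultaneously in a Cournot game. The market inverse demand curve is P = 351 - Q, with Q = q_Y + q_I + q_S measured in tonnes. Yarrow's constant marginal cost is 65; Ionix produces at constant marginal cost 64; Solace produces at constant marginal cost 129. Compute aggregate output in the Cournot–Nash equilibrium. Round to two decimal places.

198.75

Yarrow's profit: π_Y = (351 - Q)q_Y - (65q_Y). Setting ∂π_Y/∂q_Y = 0: 286 - 2q_Y - (q_I + q_S) = 0.
Ionix's first-order condition: 287 - 2q_I - (q_Y + q_S) = 0.
Solace's first-order condition: 222 - 2q_S - (q_Y + q_I) = 0.
Adding the 3 first-order conditions: 795 − 4Q = 0, so Q = 795/4.
Back-substituting: q_Y = (286 − 795/4) = 349/4, q_I = (287 − 795/4) = 353/4, q_S = (222 − 795/4) = 93/4.
Total output Q = 349/4 + 353/4 + 93/4 = 795/4.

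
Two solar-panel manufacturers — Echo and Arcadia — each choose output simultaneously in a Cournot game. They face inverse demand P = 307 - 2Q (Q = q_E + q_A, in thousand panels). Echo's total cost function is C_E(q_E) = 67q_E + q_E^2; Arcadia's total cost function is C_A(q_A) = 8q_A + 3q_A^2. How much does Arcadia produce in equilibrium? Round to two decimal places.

23.46

Echo's profit: π_E = (307 - 2Q)q_E - (67q_E + q_E²). Setting ∂π_E/∂q_E = 0: 240 - 6q_E - 2(q_A) = 0.
Arcadia's first-order condition: 299 - 10q_A - 2(q_E) = 0.
So q_E = (240 - 2q_A)/6 and q_A = (299 - 2q_E)/10.
Substituting one into the other gives q_E = 901/28 and q_A = 657/28.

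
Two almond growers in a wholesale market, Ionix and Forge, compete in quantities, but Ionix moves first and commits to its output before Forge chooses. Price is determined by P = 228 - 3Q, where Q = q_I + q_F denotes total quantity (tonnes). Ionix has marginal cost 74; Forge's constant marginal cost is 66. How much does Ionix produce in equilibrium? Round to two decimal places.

24.33

Solve by backward induction. Given q_I, the follower Forge maximises π_F = (228 - 3q_I - 3q_F)q_F - 66q_F.
Setting the follower's marginal profit to zero, 162 - 3q_I - 6q_F = 0, i.e. q_F = (162 - 3q_I)/6.
The leader anticipates this reaction. Substituting into P = 228 - 3Q gives P = 147 - (3/2)q_I, so π_I = (147 - (3/2)q_I)q_I - 74q_I.
The leader's first-order condition 73 - 3q_I = 0 yields q_I = 73/3.
Then q_F = (162 - 3·(73/3))/6 = 89/6.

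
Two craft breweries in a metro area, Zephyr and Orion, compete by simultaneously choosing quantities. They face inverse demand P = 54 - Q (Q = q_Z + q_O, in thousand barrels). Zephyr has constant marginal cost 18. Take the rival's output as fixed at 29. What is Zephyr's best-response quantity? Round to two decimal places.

With the rival's output fixed at 29, Zephyr's profit is π_Z = (54 - 29 - q_Z)q_Z - (18q_Z) = (25 - q_Z)q_Z - (18q_Z).
∂π_Z/∂q_Z = 7 - 2q_Z = 0, so q_Z = 7/2.

3.50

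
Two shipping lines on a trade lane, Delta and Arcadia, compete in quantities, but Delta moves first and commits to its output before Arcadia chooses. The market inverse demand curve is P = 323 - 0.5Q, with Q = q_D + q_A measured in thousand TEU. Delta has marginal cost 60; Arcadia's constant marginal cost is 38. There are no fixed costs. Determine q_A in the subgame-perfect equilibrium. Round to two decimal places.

Solve by backward induction. Given q_D, the follower Arcadia maximises π_A = (323 - (1/2)q_D - (1/2)q_A)q_A - 38q_A.
Follower FOC: 285 - (1/2)q_D - q_A = 0, so q_A(q_D) = (285 - (1/2)q_D).
Delta substitutes q_A(q_D) into its own profit: π_D = q_D(323 - (1/2)q_D - (285 - (1/2)q_D)/2) - 60q_D = (361/2 - (1/4)q_D)q_D - 60q_D.
Maximising: ∂π_D/∂q_D = 241/2 - (1/2)q_D = 0, giving q_D = 241.
Then q_A = (285 - (1/2)·241) = 329/2.

164.50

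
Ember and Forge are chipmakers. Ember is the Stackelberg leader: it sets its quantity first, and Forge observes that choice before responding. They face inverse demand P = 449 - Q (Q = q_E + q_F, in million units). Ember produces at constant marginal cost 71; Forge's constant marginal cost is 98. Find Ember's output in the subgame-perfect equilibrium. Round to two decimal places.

Solve by backward induction. Given q_E, the follower Forge maximises π_F = (449 - q_E - q_F)q_F - 98q_F.
∂π_F/∂q_F = 351 - q_E - 2q_F = 0 gives the reaction function q_F = (351 - q_E)/2.
The leader anticipates this reaction. Substituting into P = 449 - Q gives P = 547/2 - (1/2)q_E, so π_E = (547/2 - (1/2)q_E)q_E - 71q_E.
The leader's first-order condition 405/2 - q_E = 0 yields q_E = 405/2.
Then q_F = (351 - 405/2)/2 = 297/4.

202.50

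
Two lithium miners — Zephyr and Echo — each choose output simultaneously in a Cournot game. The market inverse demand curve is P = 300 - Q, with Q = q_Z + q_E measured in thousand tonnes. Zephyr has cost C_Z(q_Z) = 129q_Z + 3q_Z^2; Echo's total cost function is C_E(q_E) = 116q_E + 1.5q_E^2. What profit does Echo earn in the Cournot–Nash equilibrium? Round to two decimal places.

Zephyr's profit: π_Z = (300 - Q)q_Z - (129q_Z + 3q_Z²). Setting ∂π_Z/∂q_Z = 0: 171 - 8q_Z - (q_E) = 0.
Echo's profit: π_E = (300 - Q)q_E - (116q_E + (3/2)q_E²). Setting ∂π_E/∂q_E = 0: 184 - 5q_E - (q_Z) = 0.
So q_Z = (171 - q_E)/8 and q_E = (184 - q_Z)/5.
Substituting one into the other gives q_Z = 671/39 and q_E = 1301/39.
Price P = 300 - 1972/39 = 249.4359.
Echo's profit: 249.4359·(1301/39) - 116·(1301/39) - (3/2)(1301/39)² = 2782.0529.

2782.05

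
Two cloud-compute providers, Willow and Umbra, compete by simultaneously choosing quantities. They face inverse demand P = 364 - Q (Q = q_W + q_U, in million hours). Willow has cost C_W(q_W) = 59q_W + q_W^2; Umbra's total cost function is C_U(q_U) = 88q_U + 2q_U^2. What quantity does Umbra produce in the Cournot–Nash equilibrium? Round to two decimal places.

34.74

Willow's profit: π_W = (364 - Q)q_W - (59q_W + q_W²). Setting ∂π_W/∂q_W = 0: 305 - 4q_W - (q_U) = 0.
Umbra's profit: π_U = (364 - Q)q_U - (88q_U + 2q_U²). Setting ∂π_U/∂q_U = 0: 276 - 6q_U - (q_W) = 0.
Best responses: q_W = (305 - q_U)/4, q_U = (276 - q_W)/6.
Substituting one into the other gives q_W = 1554/23 and q_U = 799/23.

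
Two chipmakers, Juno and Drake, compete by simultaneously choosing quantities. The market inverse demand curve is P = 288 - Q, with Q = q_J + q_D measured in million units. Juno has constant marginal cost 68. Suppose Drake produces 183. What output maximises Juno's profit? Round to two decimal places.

With the rival's output fixed at 183, Juno's profit is π_J = (288 - 183 - q_J)q_J - (68q_J) = (105 - q_J)q_J - (68q_J).
∂π_J/∂q_J = 37 - 2q_J = 0, so q_J = 37/2.

18.50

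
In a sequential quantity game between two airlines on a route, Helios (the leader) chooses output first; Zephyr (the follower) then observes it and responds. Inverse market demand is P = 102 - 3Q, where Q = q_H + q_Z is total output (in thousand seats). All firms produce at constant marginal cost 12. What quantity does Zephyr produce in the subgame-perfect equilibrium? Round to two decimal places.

The follower Zephyr best-responds to any q_H: π_Z = (102 - 3Q)q_Z - 12q_Z.
Setting the follower's marginal profit to zero, 90 - 3q_H - 6q_Z = 0, i.e. q_Z = (90 - 3q_H)/6.
The leader anticipates this reaction. Substituting into P = 102 - 3Q gives P = 57 - (3/2)q_H, so π_H = (57 - (3/2)q_H)q_H - 12q_H.
Maximising: ∂π_H/∂q_H = 45 - 3q_H = 0, giving q_H = 15.
Then q_Z = (90 - 3·15)/6 = 15/2.

7.50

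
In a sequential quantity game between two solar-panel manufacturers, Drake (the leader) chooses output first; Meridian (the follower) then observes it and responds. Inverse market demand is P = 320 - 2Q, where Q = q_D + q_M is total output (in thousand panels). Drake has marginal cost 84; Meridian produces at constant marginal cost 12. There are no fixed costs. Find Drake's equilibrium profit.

The follower Meridian best-responds to any q_D: π_M = (320 - 2Q)q_M - 12q_M.
Follower FOC: 308 - 2q_D - 4q_M = 0, so q_M(q_D) = (308 - 2q_D)/4.
Drake substitutes q_M(q_D) into its own profit: π_D = q_D(320 - 2q_D - (308 - 2q_D)/2) - 84q_D = (166 - q_D)q_D - 84q_D.
Maximising: ∂π_D/∂q_D = 82 - 2q_D = 0, giving q_D = 41.
Then q_M = (308 - 2·41)/4 = 113/2.
Price P = 320 - 2·(195/2) = 125.
Drake's profit: (125 - 84)·41 = 1681.

1681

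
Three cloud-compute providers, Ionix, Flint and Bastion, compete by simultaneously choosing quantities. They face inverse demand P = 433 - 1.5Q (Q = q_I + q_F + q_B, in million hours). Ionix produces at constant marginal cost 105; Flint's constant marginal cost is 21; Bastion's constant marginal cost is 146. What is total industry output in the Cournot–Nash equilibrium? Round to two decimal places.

Ionix's profit: π_I = (433 - 1.5Q)q_I - (105q_I). Setting ∂π_I/∂q_I = 0: 328 - 3q_I - (3/2)(q_F + q_B) = 0.
Flint's first-order condition: 412 - 3q_F - (3/2)(q_I + q_B) = 0.
Bastion's first-order condition: 287 - 3q_B - (3/2)(q_I + q_F) = 0.
Summing all 3 equations gives 1027 − 6Q = 0, hence Q = 1027/6.
Back-substituting: q_I = (328 − 1027/4)/(3/2) = 95/2, q_F = (412 − 1027/4)/(3/2) = 207/2, q_B = (287 − 1027/4)/(3/2) = 121/6.
Total output Q = 95/2 + 207/2 + 121/6 = 1027/6.

171.17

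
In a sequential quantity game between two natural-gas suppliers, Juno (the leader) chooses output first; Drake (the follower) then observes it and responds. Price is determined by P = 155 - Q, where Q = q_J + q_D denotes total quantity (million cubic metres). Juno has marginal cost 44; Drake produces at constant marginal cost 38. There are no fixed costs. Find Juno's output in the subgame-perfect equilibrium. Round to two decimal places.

52.50

Solve by backward induction. Given q_J, the follower Drake maximises π_D = (155 - q_J - q_D)q_D - 38q_D.
Follower FOC: 117 - q_J - 2q_D = 0, so q_D(q_J) = (117 - q_J)/2.
Juno substitutes q_D(q_J) into its own profit: π_J = q_J(155 - q_J - (117 - q_J)/2) - 44q_J = (193/2 - (1/2)q_J)q_J - 44q_J.
Leader FOC: 105/2 - q_J = 0, so q_J = 105/2.
Then q_D = (117 - 105/2)/2 = 129/4.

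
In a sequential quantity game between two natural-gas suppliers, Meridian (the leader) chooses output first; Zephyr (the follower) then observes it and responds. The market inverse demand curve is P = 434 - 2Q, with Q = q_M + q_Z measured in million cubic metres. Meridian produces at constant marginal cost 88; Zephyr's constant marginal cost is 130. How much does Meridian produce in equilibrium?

97

The follower Zephyr best-responds to any q_M: π_Z = (434 - 2Q)q_Z - 130q_Z.
Follower FOC: 304 - 2q_M - 4q_Z = 0, so q_Z(q_M) = (304 - 2q_M)/4.
Meridian substitutes q_Z(q_M) into its own profit: π_M = q_M(434 - 2q_M - (304 - 2q_M)/2) - 88q_M = (282 - q_M)q_M - 88q_M.
The leader's first-order condition 194 - 2q_M = 0 yields q_M = 97.
Then q_Z = (304 - 2·97)/4 = 55/2.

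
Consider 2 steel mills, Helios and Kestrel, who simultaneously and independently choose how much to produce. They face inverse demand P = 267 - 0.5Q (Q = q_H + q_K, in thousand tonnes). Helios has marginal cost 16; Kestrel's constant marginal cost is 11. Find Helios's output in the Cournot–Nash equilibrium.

164

Helios's profit: π_H = (267 - 0.5Q)q_H - (16q_H). Setting ∂π_H/∂q_H = 0: 251 - q_H - (1/2)(q_K) = 0.
Kestrel's first-order condition: 256 - q_K - (1/2)(q_H) = 0.
Rearranging gives the reaction functions q_H = (251 - (1/2)q_K) and q_K = (256 - (1/2)q_H).
Substituting one into the other gives q_H = 164 and q_K = 174.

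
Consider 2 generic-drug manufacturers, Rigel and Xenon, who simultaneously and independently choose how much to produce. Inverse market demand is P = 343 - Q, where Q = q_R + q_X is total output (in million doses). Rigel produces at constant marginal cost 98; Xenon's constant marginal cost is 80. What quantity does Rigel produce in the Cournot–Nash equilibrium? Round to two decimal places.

Rigel's profit: π_R = (343 - Q)q_R - (98q_R). Setting ∂π_R/∂q_R = 0: 245 - 2q_R - (q_X) = 0.
Xenon's profit: π_X = (343 - Q)q_X - (80q_X). Setting ∂π_X/∂q_X = 0: 263 - 2q_X - (q_R) = 0.
So q_R = (245 - q_X)/2 and q_X = (263 - q_R)/2.
Substituting one into the other gives q_R = 227/3 and q_X = 281/3.

75.67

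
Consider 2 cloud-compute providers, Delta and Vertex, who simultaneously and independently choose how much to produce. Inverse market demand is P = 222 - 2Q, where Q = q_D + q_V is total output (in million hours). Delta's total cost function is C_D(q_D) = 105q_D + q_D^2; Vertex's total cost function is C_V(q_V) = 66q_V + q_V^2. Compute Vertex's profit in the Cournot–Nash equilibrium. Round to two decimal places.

1443.76

Delta's profit: π_D = (222 - 2Q)q_D - (105q_D + q_D²). Setting ∂π_D/∂q_D = 0: 117 - 6q_D - 2(q_V) = 0.
Vertex's profit: π_V = (222 - 2Q)q_V - (66q_V + q_V²). Setting ∂π_V/∂q_V = 0: 156 - 6q_V - 2(q_D) = 0.
So q_D = (117 - 2q_V)/6 and q_V = (156 - 2q_D)/6.
Solving the pair: q_D = 195/16, q_V = 351/16.
Price P = 222 - 2·(273/8) = 615/4.
Vertex's profit: (615/4)·(351/16) - 66·(351/16) - (351/16)² = 1443.7617.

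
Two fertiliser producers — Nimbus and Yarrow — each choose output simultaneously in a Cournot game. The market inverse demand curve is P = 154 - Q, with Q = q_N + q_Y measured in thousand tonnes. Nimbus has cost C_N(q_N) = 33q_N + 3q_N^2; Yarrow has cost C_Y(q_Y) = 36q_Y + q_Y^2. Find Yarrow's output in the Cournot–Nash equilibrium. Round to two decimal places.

26.55

Nimbus's profit: π_N = (154 - Q)q_N - (33q_N + 3q_N²). Setting ∂π_N/∂q_N = 0: 121 - 8q_N - (q_Y) = 0.
Yarrow's profit: π_Y = (154 - Q)q_Y - (36q_Y + q_Y²). Setting ∂π_Y/∂q_Y = 0: 118 - 4q_Y - (q_N) = 0.
Rearranging gives the reaction functions q_N = (121 - q_Y)/8 and q_Y = (118 - q_N)/4.
Substituting one into the other gives q_N = 366/31 and q_Y = 823/31.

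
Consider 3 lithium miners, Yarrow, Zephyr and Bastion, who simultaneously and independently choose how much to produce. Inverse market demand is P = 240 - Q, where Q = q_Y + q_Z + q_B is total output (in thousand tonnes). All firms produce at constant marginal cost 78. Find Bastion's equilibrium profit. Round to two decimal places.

1640.25

A representative firm's profit is π_i = q_i(240 - Q) - 78q_i.
Setting ∂π_i/∂q_i = 0 with rivals' quantities fixed: 162 - 2q_i - Σ_{j≠i} q_j = 0.
By symmetry each firm produces the same amount; substituting Σ_{j≠i} q_j = 2q_i yields q_i = 162/4 = 81/2.
Price P = 240 - 243/2 = 237/2.
Bastion's profit: (237/2 - 78)·(81/2) = 1640.2500.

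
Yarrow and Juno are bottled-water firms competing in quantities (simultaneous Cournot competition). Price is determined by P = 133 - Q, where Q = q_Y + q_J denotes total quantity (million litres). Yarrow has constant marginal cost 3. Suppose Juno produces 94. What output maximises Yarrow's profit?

18

With the rival's output fixed at 94, Yarrow's profit is π_Y = (133 - 94 - q_Y)q_Y - (3q_Y) = (39 - q_Y)q_Y - (3q_Y).
∂π_Y/∂q_Y = 36 - 2q_Y = 0, so q_Y = 18.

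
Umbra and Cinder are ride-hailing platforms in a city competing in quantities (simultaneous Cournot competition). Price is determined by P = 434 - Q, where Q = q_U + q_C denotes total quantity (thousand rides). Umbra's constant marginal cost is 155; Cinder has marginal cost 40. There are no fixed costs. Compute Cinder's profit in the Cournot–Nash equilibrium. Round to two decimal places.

Umbra's profit: π_U = (434 - Q)q_U - (155q_U). Setting ∂π_U/∂q_U = 0: 279 - 2q_U - (q_C) = 0.
Cinder's profit: π_C = (434 - Q)q_C - (40q_C). Setting ∂π_C/∂q_C = 0: 394 - 2q_C - (q_U) = 0.
Best responses: q_U = (279 - q_C)/2, q_C = (394 - q_U)/2.
Substituting one into the other gives q_U = 164/3 and q_C = 509/3.
Price P = 434 - 673/3 = 629/3.
Cinder's profit: (629/3 - 40)·(509/3) = 28786.7778.

28786.78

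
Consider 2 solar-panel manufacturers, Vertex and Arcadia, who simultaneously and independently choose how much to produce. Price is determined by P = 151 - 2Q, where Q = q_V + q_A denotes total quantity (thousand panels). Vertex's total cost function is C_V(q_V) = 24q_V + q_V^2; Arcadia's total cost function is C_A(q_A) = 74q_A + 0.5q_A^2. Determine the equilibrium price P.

98

Vertex's profit: π_V = (151 - 2Q)q_V - (24q_V + q_V²). Setting ∂π_V/∂q_V = 0: 127 - 6q_V - 2(q_A) = 0.
Arcadia's profit: π_A = (151 - 2Q)q_A - (74q_A + (1/2)q_A²). Setting ∂π_A/∂q_A = 0: 77 - 5q_A - 2(q_V) = 0.
So q_V = (127 - 2q_A)/6 and q_A = (77 - 2q_V)/5.
Solving the pair: q_V = 37/2, q_A = 8.
Total output Q = 53/2, so price P = 151 - 2·(53/2) = 98.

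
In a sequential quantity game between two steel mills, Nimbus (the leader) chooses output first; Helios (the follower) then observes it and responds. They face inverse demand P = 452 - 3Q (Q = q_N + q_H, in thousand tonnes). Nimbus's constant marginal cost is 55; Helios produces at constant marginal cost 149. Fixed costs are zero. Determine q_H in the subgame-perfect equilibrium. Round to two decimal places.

The follower Helios best-responds to any q_N: π_H = (452 - 3Q)q_H - 149q_H.
Setting the follower's marginal profit to zero, 303 - 3q_N - 6q_H = 0, i.e. q_H = (303 - 3q_N)/6.
The leader anticipates this reaction. Substituting into P = 452 - 3Q gives P = 601/2 - (3/2)q_N, so π_N = (601/2 - (3/2)q_N)q_N - 55q_N.
Maximising: ∂π_N/∂q_N = 491/2 - 3q_N = 0, giving q_N = 491/6.
Then q_H = (303 - 3·(491/6))/6 = 115/12.

9.58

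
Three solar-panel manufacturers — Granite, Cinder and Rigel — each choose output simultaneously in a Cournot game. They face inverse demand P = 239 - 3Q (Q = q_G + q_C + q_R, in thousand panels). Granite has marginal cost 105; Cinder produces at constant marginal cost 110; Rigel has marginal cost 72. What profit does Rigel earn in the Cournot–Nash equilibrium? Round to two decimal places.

1180.08

Granite's profit: π_G = (239 - 3Q)q_G - (105q_G). Setting ∂π_G/∂q_G = 0: 134 - 6q_G - 3(q_C + q_R) = 0.
Cinder's profit: π_C = (239 - 3Q)q_C - (110q_C). Setting ∂π_C/∂q_C = 0: 129 - 6q_C - 3(q_G + q_R) = 0.
Rigel's profit: π_R = (239 - 3Q)q_R - (72q_R). Setting ∂π_R/∂q_R = 0: 167 - 6q_R - 3(q_G + q_C) = 0.
Summing all 3 equations gives 430 − 12Q = 0, hence Q = 215/6.
Back-substituting: q_G = (134 − 215/2)/3 = 53/6, q_C = (129 − 215/2)/3 = 43/6, q_R = (167 − 215/2)/3 = 119/6.
Price P = 239 - 3·(215/6) = 263/2.
Rigel's profit: (263/2 - 72)·(119/6) = 1180.0833.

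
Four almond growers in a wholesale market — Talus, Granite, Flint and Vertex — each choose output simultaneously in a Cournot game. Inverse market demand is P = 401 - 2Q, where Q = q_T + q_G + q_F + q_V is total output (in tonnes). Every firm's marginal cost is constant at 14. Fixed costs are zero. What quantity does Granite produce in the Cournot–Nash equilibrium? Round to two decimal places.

Each firm earns π_i = (401 - 2Q)q_i - 14q_i.
Setting ∂π_i/∂q_i = 0 with rivals' quantities fixed: 387 - 4q_i - 2·Σ_{j≠i} q_j = 0.
By symmetry each firm produces the same amount; substituting Σ_{j≠i} q_j = 3q_i yields q_i = 387/10.

38.70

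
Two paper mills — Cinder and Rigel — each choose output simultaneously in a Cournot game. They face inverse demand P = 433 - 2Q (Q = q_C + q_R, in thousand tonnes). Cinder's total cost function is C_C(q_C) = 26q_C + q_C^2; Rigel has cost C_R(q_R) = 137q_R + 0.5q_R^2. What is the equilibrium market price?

248

Cinder's profit: π_C = (433 - 2Q)q_C - (26q_C + q_C²). Setting ∂π_C/∂q_C = 0: 407 - 6q_C - 2(q_R) = 0.
Rigel's profit: π_R = (433 - 2Q)q_R - (137q_R + (1/2)q_R²). Setting ∂π_R/∂q_R = 0: 296 - 5q_R - 2(q_C) = 0.
So q_C = (407 - 2q_R)/6 and q_R = (296 - 2q_C)/5.
Solving the pair: q_C = 111/2, q_R = 37.
Total output Q = 185/2, so price P = 433 - 2·(185/2) = 248.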